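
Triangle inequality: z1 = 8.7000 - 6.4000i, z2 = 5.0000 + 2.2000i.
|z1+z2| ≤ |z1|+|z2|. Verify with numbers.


|z1| = sqrt(8.7^2 + (-6.4)^2) = sqrt(116.65) = 10.8005
|z2| = sqrt(5^2 + 2.2^2) = sqrt(29.84) = 5.4626
z1+z2 = 13.7000 - 4.2000i
|z1+z2| = sqrt(205.33) = 14.3293
|z1|+|z2| = 10.8005 + 5.4626 = 16.2631

|z1+z2| = 14.3293 ≤ |z1|+|z2| = 16.2631 (verified)


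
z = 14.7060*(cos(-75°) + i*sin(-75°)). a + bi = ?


a = 14.7060*cos(-75°) = 14.7060*0.25882 = 3.8062
b = 14.7060*sin(-75°) = 14.7060*(-0.965926) = -14.2049

3.8062 - 14.2049i


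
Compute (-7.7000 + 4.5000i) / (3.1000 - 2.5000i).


Conjugate of z2 = 3.1000 + 2.5000i
Numerator: (-7.7000 + 4.5000i)(3.1000 + 2.5000i) = -35.1200 - 5.3000i
Denominator: 3.1^2 + (-2.5)^2 = 15.86
Result = (-35.1200 - 5.3000i)/15.86

-2.2144 - 0.3342i


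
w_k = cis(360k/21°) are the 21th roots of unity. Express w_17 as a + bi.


Angle = 360*17/21 = 291.4286°
a = cos(291.4286°) = 0.3653
b = sin(291.4286°) = -0.9309

0.3653 - 0.9309i


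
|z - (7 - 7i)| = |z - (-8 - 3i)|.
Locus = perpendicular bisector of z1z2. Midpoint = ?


Equal distances means the locus is the perpendicular bisector of z1 and z2.
Midpoint = ((7+(-8))/2, (-7+(-3))/2) = (-0.5000, -5.0000)

Perpendicular bisector through (-0.5000, -5.0000)


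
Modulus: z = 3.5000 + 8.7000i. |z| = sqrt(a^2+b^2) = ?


|z| = sqrt(3.5^2 + 8.7^2) = sqrt(12.25 + 75.69) = sqrt(87.94) = 9.3776

|z| = 9.3776


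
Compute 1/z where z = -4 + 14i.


|z|^2 = 16+196 = 212
1/z = (-4 - 14i)/212

1/z = -0.0189 - 0.0660i


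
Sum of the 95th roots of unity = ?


The sum of all 95th roots of unity is 0.
Geometric series: (1 - w^95)/(1 - w) = (1-1)/(1-w) = 0 since w^95 = 1, w ≠ 1.
Alternatively: coefficient of z^94 in z^95 - 1 is 0.

0


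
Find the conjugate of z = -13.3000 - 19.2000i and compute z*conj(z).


z_bar = -13.3000 + 19.2000i
z*z_bar = (-13.3)^2 + (-19.2)^2 = 176.89 + 368.64 = 545.53

z_bar = -13.3000 + 19.2000i, z*z_bar = 545.53


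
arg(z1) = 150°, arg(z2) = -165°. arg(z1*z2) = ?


arg(z1*z2) = 150° - 165° = -15°
Normalized to (-180°, 180°]: -15°

-15°


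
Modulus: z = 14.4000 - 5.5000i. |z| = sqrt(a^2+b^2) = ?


|z| = sqrt(14.4^2 + (-5.5)^2) = sqrt(207.36 + 30.25) = sqrt(237.61) = 15.4146

|z| = 15.4146


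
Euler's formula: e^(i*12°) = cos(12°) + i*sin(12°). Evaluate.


cos(12°) = 0.9781
sin(12°) = 0.2079

e^(i*12°) = 0.9781 + 0.2079i


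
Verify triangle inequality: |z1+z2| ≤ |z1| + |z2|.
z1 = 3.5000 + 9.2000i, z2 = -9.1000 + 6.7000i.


|z1| = sqrt(3.5^2 + 9.2^2) = sqrt(96.89) = 9.8433
|z2| = sqrt((-9.1)^2 + 6.7^2) = sqrt(127.7) = 11.3004
z1+z2 = -5.6000 + 15.9000i
|z1+z2| = sqrt(284.17) = 16.8573
|z1|+|z2| = 9.8433 + 11.3004 = 21.1437

|z1+z2| = 16.8573 ≤ |z1|+|z2| = 21.1437 (verified)


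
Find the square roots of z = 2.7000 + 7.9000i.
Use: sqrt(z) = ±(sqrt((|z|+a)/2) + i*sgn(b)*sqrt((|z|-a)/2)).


|z| = sqrt(7.29+62.41) = 8.3487
sqrt((|z|+a)/2) = sqrt((8.3487+2.7)/2) = sqrt(5.5243) = 2.3504
sqrt((|z|-a)/2) = sqrt((8.3487-2.7)/2) = sqrt(2.8243) = 1.6806

±(2.3504 + 1.6806i) i.e. 2.3504 + 1.6806i and -2.3504 - 1.6806i


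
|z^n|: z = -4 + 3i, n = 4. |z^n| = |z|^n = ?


|z| = sqrt(16+9) = sqrt(25) = 5
|z^4| = |z|^4 = 5^4 = 625

|z^4| = 625


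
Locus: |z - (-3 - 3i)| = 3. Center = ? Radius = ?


|z - z0| = r is a circle with center z0 and radius r.
Center = (-3, -3), radius = 3

Circle with center (-3, -3) and radius 3


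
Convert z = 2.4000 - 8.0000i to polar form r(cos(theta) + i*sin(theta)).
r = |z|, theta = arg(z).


r = sqrt(5.76+64) = sqrt(69.76) = 8.3522
theta = atan2(-8, 2.4) = -73.3008 degrees

r = 8.3522, theta = -73.3008 degrees


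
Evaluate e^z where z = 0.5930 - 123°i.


e^0.5930 = 1.8094
cos(-123°) = -0.54464
sin(-123°) = -0.8387
Real = 1.8094*(-0.54464) = -0.9855
Imag = 1.8094*(-0.8387) = -1.5175

-0.9855 - 1.5175i


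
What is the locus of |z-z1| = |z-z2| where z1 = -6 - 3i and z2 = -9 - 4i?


Equal distances means the locus is the perpendicular bisector of z1 and z2.
Midpoint = ((-6+(-9))/2, (-3+(-4))/2) = (-7.5000, -3.5000)

Perpendicular bisector through (-7.5000, -3.5000)


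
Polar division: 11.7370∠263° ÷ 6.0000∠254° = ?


r = 11.7370 / 6.0000 = 1.9562
theta = 263° - 254° = 9° = 9° (mod 360)

1.9562 cis(9°)


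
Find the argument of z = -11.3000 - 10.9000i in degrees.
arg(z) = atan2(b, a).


Re = -11.3, Im = -10.9
arg = atan2(-10.9, -11.3) = -136.0322 degrees

arg(z) = -136.0322 degrees


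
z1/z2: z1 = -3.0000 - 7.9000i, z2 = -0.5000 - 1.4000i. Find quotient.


Conjugate of z2 = -0.5000 + 1.4000i
Numerator: (-3.0000 - 7.9000i)(-0.5000 + 1.4000i) = 12.5600 - 0.2500i
Denominator: (-0.5)^2 + (-1.4)^2 = 2.21
Result = (12.5600 - 0.2500i)/2.21

5.6833 - 0.1131i


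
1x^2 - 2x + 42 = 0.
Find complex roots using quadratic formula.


disc = (-2)^2 - 4*1*42 = 4 - 168 = -164
sqrt(|disc|) = sqrt(164) = 12.8062
Real part = 2/(2*1) = 1.0000
Imag part = 12.8062/(2*1) = 6.4031

1.0000 ± 6.4031i


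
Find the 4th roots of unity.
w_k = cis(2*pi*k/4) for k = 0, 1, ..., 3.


The 4th roots of unity are cis(360k/4°) for k=0..3
Angle step = 360/4 = 90°
Primitive root: cis(90°)
Primitive root = 0 + 1.0000i

4 roots at angles: 0°, 90°, 180°, 270°


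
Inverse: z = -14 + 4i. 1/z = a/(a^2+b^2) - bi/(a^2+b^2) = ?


|z|^2 = 196+16 = 212
1/z = (-14 - 4i)/212

1/z = -0.0660 - 0.0189i


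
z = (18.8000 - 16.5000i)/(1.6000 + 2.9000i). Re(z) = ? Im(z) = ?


Multiply by conjugate: (18.8000 - 16.5000i)(1.6000 - 2.9000i) / (1.6^2 + 2.9^2)
Numerator real = 18.8*1.6 - (16.5)*2.9 = -17.77
Numerator imag = -16.5*1.6 - 18.8*2.9 = -80.92
Denominator = 10.97
Re(z) = -17.77/10.97 = -1.6199
Im(z) = -80.92/10.97 = -7.3765

Re(z) = -1.6199, Im(z) = -7.3765


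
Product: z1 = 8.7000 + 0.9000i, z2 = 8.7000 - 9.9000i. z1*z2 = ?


Real = 8.7*8.7 - 0.9*(-9.9) = 75.69 - (-8.91) = 84.6
Imag = 8.7*(-9.9) + 8.7*0.9 = -86.13 + 7.83 = -78.3

84.6000 - 78.3000i


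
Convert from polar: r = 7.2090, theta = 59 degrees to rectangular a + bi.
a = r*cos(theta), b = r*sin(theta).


a = 7.2090*cos(59°) = 7.2090*0.51504 = 3.7129
b = 7.2090*sin(59°) = 7.2090*0.85717 = 6.1793

3.7129 + 6.1793i


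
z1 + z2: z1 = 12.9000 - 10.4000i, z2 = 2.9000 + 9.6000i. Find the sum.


Real: 12.9 + 2.9 = 15.8
Imag: -10.4 + 9.6 = -0.8

15.8000 - 0.8000i


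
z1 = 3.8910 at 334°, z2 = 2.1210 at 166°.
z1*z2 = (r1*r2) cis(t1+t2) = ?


r = 3.8910 * 2.1210 = 8.2528
theta = 334° + 166° = 500° = 140° (mod 360)

8.2528 cis(140°)


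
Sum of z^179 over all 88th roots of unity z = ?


The roots are w_k = w^k with w = e^(2*pi*i/88), and (w^k)^179 = (w^179)^k.
So S = 1 + u + u^2 + ... + u^(87) with u = w^179.
179 = 2*88 + 3, so 179 is not a multiple of 88: u = (w^88)^2 * w^3 = w^3 ≠ 1 (w is a primitive 88th root), while u^88 = (w^88)^179 = 1.
Geometric series: S = (1 - u^88)/(1 - u) = (1 - 1)/(1 - u) = 0

S = 0


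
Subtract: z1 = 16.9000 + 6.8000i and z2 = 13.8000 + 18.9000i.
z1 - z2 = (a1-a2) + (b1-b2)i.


Real: 16.9 - 13.8 = 3.1
Imag: 6.8 - 18.9 = -12.1

3.1000 - 12.1000i


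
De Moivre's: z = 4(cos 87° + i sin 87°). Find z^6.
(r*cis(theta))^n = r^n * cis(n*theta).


r^6 = 4^6 = 4096
n*theta = 6*87° = 522° = 162° (mod 360)
a = 4096*cos(162°) = -3895.5275
b = 4096*sin(162°) = 1265.7336

4096 cis(162°) = -3895.5275 + 1265.7336i


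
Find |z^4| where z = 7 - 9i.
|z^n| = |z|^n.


|z| = sqrt(49+81) = sqrt(130) = 11.4018
|z^4| = |z|^4 = (sqrt(130))^4 = 130^2 = 16900

|z^4| = 16900


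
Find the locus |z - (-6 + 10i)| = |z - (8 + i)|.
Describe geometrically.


Equal distances means the locus is the perpendicular bisector of z1 and z2.
Midpoint = ((-6+8)/2, (10+1)/2) = (1.0000, 5.5000)

Perpendicular bisector through (1.0000, 5.5000)


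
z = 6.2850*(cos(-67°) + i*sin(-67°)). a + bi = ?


a = 6.2850*cos(-67°) = 6.2850*0.39073 = 2.4557
b = 6.2850*sin(-67°) = 6.2850*(-0.920505) = -5.7854

2.4557 - 5.7854i


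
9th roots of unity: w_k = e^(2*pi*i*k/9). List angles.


The 9th roots of unity are cis(360k/9°) for k=0..8
Angle step = 360/9 = 40°
Primitive root: cis(40°)
Primitive root = 0.7660 + 0.6428i

9 roots at angles: 0°, 40°, 80°, 120°, 160°, 200°, 240°, 280°, 320°


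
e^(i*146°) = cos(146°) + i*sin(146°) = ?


cos(146°) = -0.8290
sin(146°) = 0.5592

e^(i*146°) = -0.8290 + 0.5592i


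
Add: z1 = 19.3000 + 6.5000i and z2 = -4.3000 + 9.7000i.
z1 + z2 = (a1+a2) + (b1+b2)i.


Real: 19.3 - 4.3 = 15
Imag: 6.5 + 9.7 = 16.2

15.0000 + 16.2000i


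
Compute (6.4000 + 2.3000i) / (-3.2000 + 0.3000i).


Conjugate of z2 = -3.2000 - 0.3000i
Numerator: (6.4000 + 2.3000i)(-3.2000 - 0.3000i) = -19.7900 - 9.2800i
Denominator: (-3.2)^2 + 0.3^2 = 10.33
Result = (-19.7900 - 9.2800i)/10.33

-1.9158 - 0.8984i


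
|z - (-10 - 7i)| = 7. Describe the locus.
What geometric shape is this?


|z - z0| = r is a circle with center z0 and radius r.
Center = (-10, -7), radius = 7

Circle with center (-10, -7) and radius 7


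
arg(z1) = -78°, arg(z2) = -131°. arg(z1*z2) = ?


arg(z1*z2) = -78° - 131° = -209°
Normalized to (-180°, 180°]: 151°

151°


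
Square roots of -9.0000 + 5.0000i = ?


|z| = sqrt(81+25) = 10.2956
sqrt((|z|+a)/2) = sqrt((10.2956+(-9))/2) = sqrt(0.6478) = 0.8049
sqrt((|z|-a)/2) = sqrt((10.2956-(-9))/2) = sqrt(9.6478) = 3.1061

±(0.8049 + 3.1061i) i.e. 0.8049 + 3.1061i and -0.8049 - 3.1061i


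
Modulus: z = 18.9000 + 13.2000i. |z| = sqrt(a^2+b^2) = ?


|z| = sqrt(18.9^2 + 13.2^2) = sqrt(357.21 + 174.24) = sqrt(531.45) = 23.0532

|z| = 23.0532


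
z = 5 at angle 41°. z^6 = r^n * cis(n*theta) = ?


r^6 = 5^6 = 15625
n*theta = 6*41° = 246° = 246° (mod 360)
a = 15625*cos(246°) = -6355.2600
b = 15625*sin(246°) = -14274.1478

15625 cis(246°) = -6355.2600 - 14274.1478i


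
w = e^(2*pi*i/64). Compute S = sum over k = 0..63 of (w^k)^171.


The roots are w_k = w^k with w = e^(2*pi*i/64), and (w^k)^171 = (w^171)^k.
So S = 1 + u + u^2 + ... + u^(63) with u = w^171.
171 = 2*64 + 43, so 171 is not a multiple of 64: u = (w^64)^2 * w^43 = w^43 ≠ 1 (w is a primitive 64th root), while u^64 = (w^64)^171 = 1.
Geometric series: S = (1 - u^64)/(1 - u) = (1 - 1)/(1 - u) = 0

S = 0


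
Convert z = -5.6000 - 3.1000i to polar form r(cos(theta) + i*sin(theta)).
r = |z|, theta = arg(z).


r = sqrt(31.36+9.61) = sqrt(40.97) = 6.4008
theta = atan2(-3.1, -5.6) = -151.0323 degrees

r = 6.4008, theta = -151.0323 degrees


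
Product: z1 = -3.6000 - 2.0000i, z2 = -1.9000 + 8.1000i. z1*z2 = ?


Real = -3.6*(-1.9) - (-2)*8.1 = 6.84 - (-16.2) = 23.04
Imag = -3.6*8.1 - (1.9)*(-2) = -29.16 + 3.8 = -25.36

23.0400 - 25.3600i


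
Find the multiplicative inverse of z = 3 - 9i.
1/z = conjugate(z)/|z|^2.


|z|^2 = 9+81 = 90
1/z = (3 + 9i)/90

1/z = 0.0333 + 0.1000i


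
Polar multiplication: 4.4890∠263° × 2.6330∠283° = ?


r = 4.4890 * 2.6330 = 11.8195
theta = 263° + 283° = 546° = 186° (mod 360)

11.8195 cis(186°)


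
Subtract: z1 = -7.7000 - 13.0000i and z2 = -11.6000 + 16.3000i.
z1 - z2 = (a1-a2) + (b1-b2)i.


Real: -7.7 + 11.6 = 3.9
Imag: -13 - 16.3 = -29.3

3.9000 - 29.3000i


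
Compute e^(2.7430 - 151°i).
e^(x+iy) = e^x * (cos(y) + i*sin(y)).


e^2.7430 = 15.5335
cos(-151°) = -0.87462
sin(-151°) = -0.48481
Real = 15.5335*(-0.87462) = -13.5859
Imag = 15.5335*(-0.48481) = -7.5308

-13.5859 - 7.5308i


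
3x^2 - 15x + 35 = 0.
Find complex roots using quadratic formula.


disc = (-15)^2 - 4*3*35 = 225 - 420 = -195
sqrt(|disc|) = sqrt(195) = 13.9642
Real part = 15/(2*3) = 2.5000
Imag part = 13.9642/(2*3) = 2.3274

2.5000 ± 2.3274i


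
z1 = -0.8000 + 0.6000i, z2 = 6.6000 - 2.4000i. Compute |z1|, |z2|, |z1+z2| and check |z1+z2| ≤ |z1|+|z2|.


|z1| = sqrt((-0.8)^2 + 0.6^2) = sqrt(1) = 1.0000
|z2| = sqrt(6.6^2 + (-2.4)^2) = sqrt(49.32) = 7.0228
z1+z2 = 5.8000 - 1.8000i
|z1+z2| = sqrt(36.88) = 6.0729
|z1|+|z2| = 1.0000 + 7.0228 = 8.0228

|z1+z2| = 6.0729 ≤ |z1|+|z2| = 8.0228 (verified)


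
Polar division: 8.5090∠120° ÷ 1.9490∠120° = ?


r = 8.5090 / 1.9490 = 4.3658
theta = 120° - 120° = 0° = 0° (mod 360)

4.3658 cis(0°)


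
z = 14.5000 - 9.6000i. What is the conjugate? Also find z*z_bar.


z_bar = 14.5000 + 9.6000i
z*z_bar = 14.5^2 + (-9.6)^2 = 210.25 + 92.16 = 302.41

z_bar = 14.5000 + 9.6000i, z*z_bar = 302.41


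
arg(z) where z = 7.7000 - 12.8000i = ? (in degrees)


Re = 7.7, Im = -12.8
arg = atan2(-12.8, 7.7) = -58.9705 degrees

arg(z) = -58.9705 degrees


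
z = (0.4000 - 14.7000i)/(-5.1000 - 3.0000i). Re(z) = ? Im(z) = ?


Multiply by conjugate: (0.4000 - 14.7000i)(-5.1000 + 3.0000i) / ((-5.1)^2 + (-3)^2)
Numerator real = 0.4*(-5.1) - (14.7)*(-3) = 42.06
Numerator imag = -14.7*(-5.1) - 0.4*(-3) = 76.17
Denominator = 35.01
Re(z) = 42.06/35.01 = 1.2014
Im(z) = 76.17/35.01 = 2.1757

Re(z) = 1.2014, Im(z) = 2.1757


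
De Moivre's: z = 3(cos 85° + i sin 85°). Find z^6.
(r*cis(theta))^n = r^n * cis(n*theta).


r^6 = 3^6 = 729
n*theta = 6*85° = 510° = 150° (mod 360)
a = 729*cos(150°) = -631.3325
b = 729*sin(150°) = 364.5000

729 cis(150°) = -631.3325 + 364.5000i


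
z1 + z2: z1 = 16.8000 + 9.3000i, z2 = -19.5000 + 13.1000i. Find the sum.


Real: 16.8 - 19.5 = -2.7
Imag: 9.3 + 13.1 = 22.4

-2.7000 + 22.4000i


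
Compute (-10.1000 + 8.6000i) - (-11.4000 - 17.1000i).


Real: -10.1 + 11.4 = 1.3
Imag: 8.6 + 17.1 = 25.7

1.3000 + 25.7000i


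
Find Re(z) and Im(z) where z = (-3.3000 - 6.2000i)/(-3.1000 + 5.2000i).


Multiply by conjugate: (-3.3000 - 6.2000i)(-3.1000 - 5.2000i) / ((-3.1)^2 + 5.2^2)
Numerator real = -3.3*(-3.1) - (6.2)*5.2 = -22.01
Numerator imag = -6.2*(-3.1) - (-3.3)*5.2 = 36.38
Denominator = 36.65
Re(z) = -22.01/36.65 = -0.6005
Im(z) = 36.38/36.65 = 0.9926

Re(z) = -0.6005, Im(z) = 0.9926


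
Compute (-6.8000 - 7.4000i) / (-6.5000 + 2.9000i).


Conjugate of z2 = -6.5000 - 2.9000i
Numerator: (-6.8000 - 7.4000i)(-6.5000 - 2.9000i) = 22.7400 + 67.8200i
Denominator: (-6.5)^2 + 2.9^2 = 50.66
Result = (22.7400 + 67.8200i)/50.66

0.4489 + 1.3387i


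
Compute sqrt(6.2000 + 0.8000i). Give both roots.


|z| = sqrt(38.44+0.64) = 6.2514
sqrt((|z|+a)/2) = sqrt((6.2514+6.2)/2) = sqrt(6.2257) = 2.4951
sqrt((|z|-a)/2) = sqrt((6.2514-6.2)/2) = sqrt(0.0257) = 0.1603

±(2.4951 + 0.1603i) i.e. 2.4951 + 0.1603i and -2.4951 - 0.1603i


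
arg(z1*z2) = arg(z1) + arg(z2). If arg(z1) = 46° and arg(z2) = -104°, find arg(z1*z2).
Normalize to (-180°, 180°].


arg(z1*z2) = 46° - 104° = -58°
Normalized to (-180°, 180°]: -58°

-58°


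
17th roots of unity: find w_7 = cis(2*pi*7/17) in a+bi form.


Angle = 360*7/17 = 148.2353°
a = cos(148.2353°) = -0.8502
b = sin(148.2353°) = 0.5264

-0.8502 + 0.5264i


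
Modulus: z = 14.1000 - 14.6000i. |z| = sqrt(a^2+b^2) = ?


|z| = sqrt(14.1^2 + (-14.6)^2) = sqrt(198.81 + 213.16) = sqrt(411.97) = 20.2970

|z| = 20.2970


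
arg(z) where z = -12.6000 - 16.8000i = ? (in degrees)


Re = -12.6, Im = -16.8
arg = atan2(-16.8, -12.6) = -126.8699 degrees

arg(z) = -126.8699 degrees


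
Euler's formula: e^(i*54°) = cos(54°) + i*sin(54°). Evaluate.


cos(54°) = 0.5878
sin(54°) = 0.8090

e^(i*54°) = 0.5878 + 0.8090i


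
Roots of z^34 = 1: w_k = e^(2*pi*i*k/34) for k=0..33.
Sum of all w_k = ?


The sum of all 34th roots of unity is 0.
Geometric series: (1 - w^34)/(1 - w) = (1-1)/(1-w) = 0 since w^34 = 1, w ≠ 1.
Alternatively: coefficient of z^33 in z^34 - 1 is 0.

0


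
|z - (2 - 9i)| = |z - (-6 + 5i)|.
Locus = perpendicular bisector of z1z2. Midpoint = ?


Equal distances means the locus is the perpendicular bisector of z1 and z2.
Midpoint = ((2+(-6))/2, (-9+5)/2) = (-2.0000, -2.0000)

Perpendicular bisector through (-2.0000, -2.0000)


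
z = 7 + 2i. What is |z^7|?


|z| = sqrt(49+4) = sqrt(53) = 7.2801
|z^7| = |z|^7 = (sqrt(53))^7 = 53^3 * sqrt(53) = 148877*sqrt(53)

|z^7| = 148877*sqrt(53) ≈ 1083840.9200


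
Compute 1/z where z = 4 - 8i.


|z|^2 = 16+64 = 80
1/z = (4 + 8i)/80

1/z = 0.0500 + 0.1000i


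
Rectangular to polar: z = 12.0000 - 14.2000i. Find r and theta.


r = sqrt(144+201.64) = sqrt(345.64) = 18.5914
theta = atan2(-14.2, 12) = -49.7998 degrees

r = 18.5914, theta = -49.7998 degrees


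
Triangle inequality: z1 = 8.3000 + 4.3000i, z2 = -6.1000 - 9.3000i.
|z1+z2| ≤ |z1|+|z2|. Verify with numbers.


|z1| = sqrt(8.3^2 + 4.3^2) = sqrt(87.38) = 9.3477
|z2| = sqrt((-6.1)^2 + (-9.3)^2) = sqrt(123.7) = 11.1221
z1+z2 = 2.2000 - 5.0000i
|z1+z2| = sqrt(29.84) = 5.4626
|z1|+|z2| = 9.3477 + 11.1221 = 20.4698

|z1+z2| = 5.4626 ≤ |z1|+|z2| = 20.4698 (verified)


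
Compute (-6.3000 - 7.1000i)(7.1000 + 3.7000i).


Real = -6.3*7.1 - (-7.1)*3.7 = -44.73 - (-26.27) = -18.46
Imag = -6.3*3.7 + 7.1*(-7.1) = -23.31 - (50.41) = -73.72

-18.4600 - 73.7200i


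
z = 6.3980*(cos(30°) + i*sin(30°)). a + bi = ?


a = 6.3980*cos(30°) = 6.3980*0.866025 = 5.5408
b = 6.3980*sin(30°) = 6.3980*0.5 = 3.1990

5.5408 + 3.1990i


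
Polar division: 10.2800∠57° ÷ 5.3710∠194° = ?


r = 10.2800 / 5.3710 = 1.9140
theta = 57° - 194° = -137° = 223° (mod 360)

1.9140 cis(223°)


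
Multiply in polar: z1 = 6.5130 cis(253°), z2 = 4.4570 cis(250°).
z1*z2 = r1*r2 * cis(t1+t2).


r = 6.5130 * 4.4570 = 29.0284
theta = 253° + 250° = 503° = 143° (mod 360)

29.0284 cis(143°)


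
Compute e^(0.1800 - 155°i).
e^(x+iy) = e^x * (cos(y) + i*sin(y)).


e^0.1800 = 1.1972
cos(-155°) = -0.9063
sin(-155°) = -0.42262
Real = 1.1972*(-0.9063) = -1.0850
Imag = 1.1972*(-0.42262) = -0.5060

-1.0850 - 0.5060i


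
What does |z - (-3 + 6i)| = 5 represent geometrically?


|z - z0| = r is a circle with center z0 and radius r.
Center = (-3, 6), radius = 5

Circle with center (-3, 6) and radius 5


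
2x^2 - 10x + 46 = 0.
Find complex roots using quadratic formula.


disc = (-10)^2 - 4*2*46 = 100 - 368 = -268
sqrt(|disc|) = sqrt(268) = 16.3707
Real part = 10/(2*2) = 2.5000
Imag part = 16.3707/(2*2) = 4.0927

2.5000 ± 4.0927i


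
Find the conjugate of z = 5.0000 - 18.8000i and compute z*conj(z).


z_bar = 5.0000 + 18.8000i
z*z_bar = 5^2 + (-18.8)^2 = 25 + 353.44 = 378.44

z_bar = 5.0000 + 18.8000i, z*z_bar = 378.44


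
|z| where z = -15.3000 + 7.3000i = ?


|z| = sqrt((-15.3)^2 + 7.3^2) = sqrt(234.09 + 53.29) = sqrt(287.38) = 16.9523

|z| = 16.9523


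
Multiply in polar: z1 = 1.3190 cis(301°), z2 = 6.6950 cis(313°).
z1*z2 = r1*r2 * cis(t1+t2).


r = 1.3190 * 6.6950 = 8.8307
theta = 301° + 313° = 614° = 254° (mod 360)

8.8307 cis(254°)


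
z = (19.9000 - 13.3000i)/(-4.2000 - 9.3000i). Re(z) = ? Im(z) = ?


Multiply by conjugate: (19.9000 - 13.3000i)(-4.2000 + 9.3000i) / ((-4.2)^2 + (-9.3)^2)
Numerator real = 19.9*(-4.2) - (13.3)*(-9.3) = 40.11
Numerator imag = -13.3*(-4.2) - 19.9*(-9.3) = 240.93
Denominator = 104.13
Re(z) = 40.11/104.13 = 0.3852
Im(z) = 240.93/104.13 = 2.3137

Re(z) = 0.3852, Im(z) = 2.3137


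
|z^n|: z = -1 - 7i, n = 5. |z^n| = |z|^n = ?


|z| = sqrt(1+49) = sqrt(50) = 7.0711
|z^5| = |z|^5 = (sqrt(50))^5 = 50^2 * sqrt(50) = 2500*sqrt(50)

|z^5| = 2500*sqrt(50) ≈ 17677.6695


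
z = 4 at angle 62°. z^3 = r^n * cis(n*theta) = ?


r^3 = 4^3 = 64
n*theta = 3*62° = 186° = 186° (mod 360)
a = 64*cos(186°) = -63.6494
b = 64*sin(186°) = -6.6898

64 cis(186°) = -63.6494 - 6.6898i


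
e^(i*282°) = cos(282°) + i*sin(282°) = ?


cos(282°) = 0.2079
sin(282°) = -0.9781

e^(i*282°) = 0.2079 - 0.9781i


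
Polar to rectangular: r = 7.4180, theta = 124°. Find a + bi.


a = 7.4180*cos(124°) = 7.4180*(-0.5592) = -4.1481
b = 7.4180*sin(124°) = 7.4180*0.82904 = 6.1498

-4.1481 + 6.1498i


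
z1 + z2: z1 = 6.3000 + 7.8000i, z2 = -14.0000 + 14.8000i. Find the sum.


Real: 6.3 - 14 = -7.7
Imag: 7.8 + 14.8 = 22.6

-7.7000 + 22.6000i


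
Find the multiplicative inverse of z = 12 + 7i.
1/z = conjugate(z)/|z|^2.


|z|^2 = 144+49 = 193
1/z = (12 - 7i)/193

1/z = 0.0622 - 0.0363i


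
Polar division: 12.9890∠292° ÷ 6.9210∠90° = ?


r = 12.9890 / 6.9210 = 1.8768
theta = 292° - 90° = 202° = 202° (mod 360)

1.8768 cis(202°)


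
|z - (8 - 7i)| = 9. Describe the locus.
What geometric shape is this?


|z - z0| = r is a circle with center z0 and radius r.
Center = (8, -7), radius = 9

Circle with center (8, -7) and radius 9


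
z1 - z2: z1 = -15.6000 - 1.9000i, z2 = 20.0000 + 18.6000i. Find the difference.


Real: -15.6 - 20 = -35.6
Imag: -1.9 - 18.6 = -20.5

-35.6000 - 20.5000i


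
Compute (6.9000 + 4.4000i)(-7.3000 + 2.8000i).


Real = 6.9*(-7.3) - 4.4*2.8 = -50.37 - 12.32 = -62.69
Imag = 6.9*2.8 - (7.3)*4.4 = 19.32 - (32.12) = -12.8

-62.6900 - 12.8000i


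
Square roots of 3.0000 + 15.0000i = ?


|z| = sqrt(9+225) = 15.2971
sqrt((|z|+a)/2) = sqrt((15.2971+3)/2) = sqrt(9.1485) = 3.0247
sqrt((|z|-a)/2) = sqrt((15.2971-3)/2) = sqrt(6.1485) = 2.4796

±(3.0247 + 2.4796i) i.e. 3.0247 + 2.4796i and -3.0247 - 2.4796i


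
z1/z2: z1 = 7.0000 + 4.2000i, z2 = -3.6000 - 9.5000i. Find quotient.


Conjugate of z2 = -3.6000 + 9.5000i
Numerator: (7.0000 + 4.2000i)(-3.6000 + 9.5000i) = -65.1000 + 51.3800i
Denominator: (-3.6)^2 + (-9.5)^2 = 103.21
Result = (-65.1000 + 51.3800i)/103.21

-0.6308 + 0.4978i


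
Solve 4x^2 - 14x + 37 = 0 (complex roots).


disc = (-14)^2 - 4*4*37 = 196 - 592 = -396
sqrt(|disc|) = sqrt(396) = 19.8997
Real part = 14/(2*4) = 1.7500
Imag part = 19.8997/(2*4) = 2.4875

1.7500 ± 2.4875i


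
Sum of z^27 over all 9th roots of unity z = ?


The roots are w_k = w^k with w = e^(2*pi*i/9), and (w^k)^27 = (w^27)^k.
So S = 1 + u + u^2 + ... + u^(8) with u = w^27.
27 = 3*9 + 0, so 27 is a multiple of 9 and u = (w^9)^3 = 1.
Every one of the 9 terms equals 1: S = 9

S = 9


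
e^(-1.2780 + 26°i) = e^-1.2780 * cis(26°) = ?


e^-1.2780 = 0.2786
cos(26°) = 0.8988
sin(26°) = 0.4384
Real = 0.2786*0.8988 = 0.2504
Imag = 0.2786*0.4384 = 0.1221

0.2504 + 0.1221i


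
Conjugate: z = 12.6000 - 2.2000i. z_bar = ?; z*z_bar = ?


z_bar = 12.6000 + 2.2000i
z*z_bar = 12.6^2 + (-2.2)^2 = 158.76 + 4.84 = 163.6

z_bar = 12.6000 + 2.2000i, z*z_bar = 163.6


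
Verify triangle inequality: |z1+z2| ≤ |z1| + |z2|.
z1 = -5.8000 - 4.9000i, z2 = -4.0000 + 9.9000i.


|z1| = sqrt((-5.8)^2 + (-4.9)^2) = sqrt(57.65) = 7.5928
|z2| = sqrt((-4)^2 + 9.9^2) = sqrt(114.01) = 10.6775
z1+z2 = -9.8000 + 5.0000i
|z1+z2| = sqrt(121.04) = 11.0018
|z1|+|z2| = 7.5928 + 10.6775 = 18.2703

|z1+z2| = 11.0018 ≤ |z1|+|z2| = 18.2703 (verified)


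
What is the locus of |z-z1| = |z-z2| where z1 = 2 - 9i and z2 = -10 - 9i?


Equal distances means the locus is the perpendicular bisector of z1 and z2.
Midpoint = ((2+(-10))/2, (-9+(-9))/2) = (-4.0000, -9.0000)

Perpendicular bisector through (-4.0000, -9.0000)


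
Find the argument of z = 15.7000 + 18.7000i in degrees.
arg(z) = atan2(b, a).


Re = 15.7, Im = 18.7
arg = atan2(18.7, 15.7) = 49.9841 degrees

arg(z) = 49.9841 degrees


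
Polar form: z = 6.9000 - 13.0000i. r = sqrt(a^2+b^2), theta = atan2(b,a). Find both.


r = sqrt(47.61+169) = sqrt(216.61) = 14.7177
theta = atan2(-13, 6.9) = -62.0420 degrees

r = 14.7177, theta = -62.0420 degrees


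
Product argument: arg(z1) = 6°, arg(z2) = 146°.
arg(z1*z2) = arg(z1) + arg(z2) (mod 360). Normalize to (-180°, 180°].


arg(z1*z2) = 6° + 146° = 152°
Normalized to (-180°, 180°]: 152°

152°


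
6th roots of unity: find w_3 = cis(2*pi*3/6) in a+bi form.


Angle = 360*3/6 = 180°
a = cos(180°) = -1.0000
b = sin(180°) = 0

-1.0000 + 0i


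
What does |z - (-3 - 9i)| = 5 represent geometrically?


|z - z0| = r is a circle with center z0 and radius r.
Center = (-3, -9), radius = 5

Circle with center (-3, -9) and radius 5


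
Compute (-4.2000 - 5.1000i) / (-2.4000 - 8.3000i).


Conjugate of z2 = -2.4000 + 8.3000i
Numerator: (-4.2000 - 5.1000i)(-2.4000 + 8.3000i) = 52.4100 - 22.6200i
Denominator: (-2.4)^2 + (-8.3)^2 = 74.65
Result = (52.4100 - 22.6200i)/74.65

0.7021 - 0.3030i


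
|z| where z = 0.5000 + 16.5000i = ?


|z| = sqrt(0.5^2 + 16.5^2) = sqrt(0.25 + 272.25) = sqrt(272.5) = 16.5076

|z| = 16.5076


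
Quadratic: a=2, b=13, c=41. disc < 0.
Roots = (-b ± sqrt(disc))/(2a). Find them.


disc = 13^2 - 4*2*41 = 169 - 328 = -159
sqrt(|disc|) = sqrt(159) = 12.6095
Real part = -13/(2*2) = -3.2500
Imag part = 12.6095/(2*2) = 3.1524

-3.2500 ± 3.1524i


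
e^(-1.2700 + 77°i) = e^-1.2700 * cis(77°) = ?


e^-1.2700 = 0.2808
cos(77°) = 0.225
sin(77°) = 0.9744
Real = 0.2808*0.225 = 0.0632
Imag = 0.2808*0.9744 = 0.2736

0.0632 + 0.2736i


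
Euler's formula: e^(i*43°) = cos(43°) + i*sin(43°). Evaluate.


cos(43°) = 0.7314
sin(43°) = 0.6820

e^(i*43°) = 0.7314 + 0.6820i


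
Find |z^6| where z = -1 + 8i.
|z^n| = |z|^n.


|z| = sqrt(1+64) = sqrt(65) = 8.0623
|z^6| = |z|^6 = (sqrt(65))^6 = 65^3 = 274625

|z^6| = 274625


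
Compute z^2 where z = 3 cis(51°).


r^2 = 3^2 = 9
n*theta = 2*51° = 102° = 102° (mod 360)
a = 9*cos(102°) = -1.8712
b = 9*sin(102°) = 8.8033

9 cis(102°) = -1.8712 + 8.8033i


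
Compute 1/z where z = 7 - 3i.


|z|^2 = 49+9 = 58
1/z = (7 + 3i)/58

1/z = 0.1207 + 0.0517i


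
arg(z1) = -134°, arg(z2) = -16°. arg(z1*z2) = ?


arg(z1*z2) = -134° - 16° = -150°
Normalized to (-180°, 180°]: -150°

-150°


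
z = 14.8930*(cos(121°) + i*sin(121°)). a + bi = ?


a = 14.8930*cos(121°) = 14.8930*(-0.51504) = -7.6705
b = 14.8930*sin(121°) = 14.8930*0.85717 = 12.7658

-7.6705 + 12.7658i


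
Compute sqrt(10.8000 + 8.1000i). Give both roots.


|z| = sqrt(116.64+65.61) = 13.5000
sqrt((|z|+a)/2) = sqrt((13.5000+10.8)/2) = sqrt(12.1500) = 3.4857
sqrt((|z|-a)/2) = sqrt((13.5000-10.8)/2) = sqrt(1.3500) = 1.1619

±(3.4857 + 1.1619i) i.e. 3.4857 + 1.1619i and -3.4857 - 1.1619i


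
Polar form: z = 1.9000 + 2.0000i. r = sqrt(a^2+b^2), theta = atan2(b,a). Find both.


r = sqrt(3.61+4) = sqrt(7.61) = 2.7586
theta = atan2(2, 1.9) = 46.4688 degrees

r = 2.7586, theta = 46.4688 degrees


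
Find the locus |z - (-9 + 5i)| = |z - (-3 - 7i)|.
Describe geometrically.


Equal distances means the locus is the perpendicular bisector of z1 and z2.
Midpoint = ((-9+(-3))/2, (5+(-7))/2) = (-6.0000, -1.0000)

Perpendicular bisector through (-6.0000, -1.0000)


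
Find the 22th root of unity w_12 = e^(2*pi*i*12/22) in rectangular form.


Angle = 360*12/22 = 196.3636°
a = cos(196.3636°) = -0.9595
b = sin(196.3636°) = -0.2817

-0.9595 - 0.2817i


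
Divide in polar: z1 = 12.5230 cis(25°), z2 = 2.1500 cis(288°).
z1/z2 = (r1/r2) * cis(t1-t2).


r = 12.5230 / 2.1500 = 5.8247
theta = 25° - 288° = -263° = 97° (mod 360)

5.8247 cis(97°)


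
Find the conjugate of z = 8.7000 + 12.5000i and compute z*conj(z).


z_bar = 8.7000 - 12.5000i
z*z_bar = 8.7^2 + 12.5^2 = 75.69 + 156.25 = 231.94

z_bar = 8.7000 - 12.5000i, z*z_bar = 231.94


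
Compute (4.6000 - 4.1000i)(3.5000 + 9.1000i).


Real = 4.6*3.5 - (-4.1)*9.1 = 16.1 - (-37.31) = 53.41
Imag = 4.6*9.1 + 3.5*(-4.1) = 41.86 - (14.35) = 27.51

53.4100 + 27.5100i


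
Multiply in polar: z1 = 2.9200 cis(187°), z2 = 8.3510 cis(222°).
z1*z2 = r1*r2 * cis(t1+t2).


r = 2.9200 * 8.3510 = 24.3849
theta = 187° + 222° = 409° = 49° (mod 360)

24.3849 cis(49°)


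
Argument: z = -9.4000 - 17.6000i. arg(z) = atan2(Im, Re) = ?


Re = -9.4, Im = -17.6
arg = atan2(-17.6, -9.4) = -118.1063 degrees

arg(z) = -118.1063 degrees


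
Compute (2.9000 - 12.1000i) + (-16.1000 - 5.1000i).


Real: 2.9 - 16.1 = -13.2
Imag: -12.1 - 5.1 = -17.2

-13.2000 - 17.2000i


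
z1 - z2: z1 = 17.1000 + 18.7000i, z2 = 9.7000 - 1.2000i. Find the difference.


Real: 17.1 - 9.7 = 7.4
Imag: 18.7 + 1.2 = 19.9

7.4000 + 19.9000i


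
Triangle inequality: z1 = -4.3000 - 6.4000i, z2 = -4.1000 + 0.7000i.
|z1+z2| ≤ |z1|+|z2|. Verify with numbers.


|z1| = sqrt((-4.3)^2 + (-6.4)^2) = sqrt(59.45) = 7.7104
|z2| = sqrt((-4.1)^2 + 0.7^2) = sqrt(17.3) = 4.1593
z1+z2 = -8.4000 - 5.7000i
|z1+z2| = sqrt(103.05) = 10.1514
|z1|+|z2| = 7.7104 + 4.1593 = 11.8697

|z1+z2| = 10.1514 ≤ |z1|+|z2| = 11.8697 (verified)


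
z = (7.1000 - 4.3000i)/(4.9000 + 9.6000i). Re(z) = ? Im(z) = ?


Multiply by conjugate: (7.1000 - 4.3000i)(4.9000 - 9.6000i) / (4.9^2 + 9.6^2)
Numerator real = 7.1*4.9 - (4.3)*9.6 = -6.49
Numerator imag = -4.3*4.9 - 7.1*9.6 = -89.23
Denominator = 116.17
Re(z) = -6.49/116.17 = -0.0559
Im(z) = -89.23/116.17 = -0.7681

Re(z) = -0.0559, Im(z) = -0.7681


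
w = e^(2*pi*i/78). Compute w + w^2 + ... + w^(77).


With w = e^(2*pi*i/78), all 78 of the 78th roots of unity w^0 = 1, w, ..., w^(77) sum to 0: 1 + w + ... + w^(77) = (1 - w^78)/(1 - w) = 0 since w^78 = 1, w ≠ 1.
Removing the root 1: w + w^2 + ... + w^(77) = 0 - 1 = -1

Sum = -1


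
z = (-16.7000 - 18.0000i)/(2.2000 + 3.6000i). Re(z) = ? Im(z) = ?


Multiply by conjugate: (-16.7000 - 18.0000i)(2.2000 - 3.6000i) / (2.2^2 + 3.6^2)
Numerator real = -16.7*2.2 - (18)*3.6 = -101.54
Numerator imag = -18*2.2 - (-16.7)*3.6 = 20.52
Denominator = 17.8
Re(z) = -101.54/17.8 = -5.7045
Im(z) = 20.52/17.8 = 1.1528

Re(z) = -5.7045, Im(z) = 1.1528


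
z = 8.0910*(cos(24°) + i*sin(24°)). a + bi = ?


a = 8.0910*cos(24°) = 8.0910*0.91355 = 7.3915
b = 8.0910*sin(24°) = 8.0910*0.40674 = 3.2909

7.3915 + 3.2909i


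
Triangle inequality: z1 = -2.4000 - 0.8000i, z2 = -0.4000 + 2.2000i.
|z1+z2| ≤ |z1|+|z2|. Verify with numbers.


|z1| = sqrt((-2.4)^2 + (-0.8)^2) = sqrt(6.4) = 2.5298
|z2| = sqrt((-0.4)^2 + 2.2^2) = sqrt(5) = 2.2361
z1+z2 = -2.8000 + 1.4000i
|z1+z2| = sqrt(9.8) = 3.1305
|z1|+|z2| = 2.5298 + 2.2361 = 4.7659

|z1+z2| = 3.1305 ≤ |z1|+|z2| = 4.7659 (verified)


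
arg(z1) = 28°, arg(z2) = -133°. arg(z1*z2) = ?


arg(z1*z2) = 28° - 133° = -105°
Normalized to (-180°, 180°]: -105°

-105°


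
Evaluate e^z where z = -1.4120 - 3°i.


e^-1.4120 = 0.24366
cos(-3°) = 0.9986
sin(-3°) = -0.05234
Real = 0.24366*0.9986 = 0.2433
Imag = 0.24366*(-0.05234) = -0.0128

0.2433 - 0.0128i


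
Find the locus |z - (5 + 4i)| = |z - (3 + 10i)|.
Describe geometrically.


Equal distances means the locus is the perpendicular bisector of z1 and z2.
Midpoint = ((5+3)/2, (4+10)/2) = (4.0000, 7.0000)

Perpendicular bisector through (4.0000, 7.0000)


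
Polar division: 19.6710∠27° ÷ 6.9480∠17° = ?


r = 19.6710 / 6.9480 = 2.8312
theta = 27° - 17° = 10° = 10° (mod 360)

2.8312 cis(10°)


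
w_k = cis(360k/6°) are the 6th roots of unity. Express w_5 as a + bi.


Angle = 360*5/6 = 300°
a = cos(300°) = 0.5000
b = sin(300°) = -0.8660

0.5000 - 0.8660i


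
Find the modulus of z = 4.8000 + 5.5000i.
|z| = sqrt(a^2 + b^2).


|z| = sqrt(4.8^2 + 5.5^2) = sqrt(23.04 + 30.25) = sqrt(53.29) = 7.3000

|z| = 7.3000


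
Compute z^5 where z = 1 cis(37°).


r^5 = 1^5 = 1
n*theta = 5*37° = 185° = 185° (mod 360)
a = 1*cos(185°) = -0.9962
b = 1*sin(185°) = -0.0872

1 cis(185°) = -0.9962 - 0.0872i


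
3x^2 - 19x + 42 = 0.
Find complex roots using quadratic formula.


disc = (-19)^2 - 4*3*42 = 361 - 504 = -143
sqrt(|disc|) = sqrt(143) = 11.9583
Real part = 19/(2*3) = 3.1667
Imag part = 11.9583/(2*3) = 1.9930

3.1667 ± 1.9930i


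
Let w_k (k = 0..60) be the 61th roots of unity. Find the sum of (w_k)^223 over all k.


The roots are w_k = w^k with w = e^(2*pi*i/61), and (w^k)^223 = (w^223)^k.
So S = 1 + u + u^2 + ... + u^(60) with u = w^223.
223 = 3*61 + 40, so 223 is not a multiple of 61: u = (w^61)^3 * w^40 = w^40 ≠ 1 (w is a primitive 61th root), while u^61 = (w^61)^223 = 1.
Geometric series: S = (1 - u^61)/(1 - u) = (1 - 1)/(1 - u) = 0

S = 0


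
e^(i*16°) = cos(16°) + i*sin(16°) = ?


cos(16°) = 0.9613
sin(16°) = 0.2756

e^(i*16°) = 0.9613 + 0.2756i


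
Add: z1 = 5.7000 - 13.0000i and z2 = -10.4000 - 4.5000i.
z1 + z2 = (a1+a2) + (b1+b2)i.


Real: 5.7 - 10.4 = -4.7
Imag: -13 - 4.5 = -17.5

-4.7000 - 17.5000i


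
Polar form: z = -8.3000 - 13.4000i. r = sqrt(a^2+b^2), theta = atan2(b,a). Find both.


r = sqrt(68.89+179.56) = sqrt(248.45) = 15.7623
theta = atan2(-13.4, -8.3) = -121.7742 degrees

r = 15.7623, theta = -121.7742 degrees


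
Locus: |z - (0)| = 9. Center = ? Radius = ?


|z - z0| = r is a circle with center z0 and radius r.
Center = (0, 0), radius = 9

Circle with center (0, 0) and radius 9


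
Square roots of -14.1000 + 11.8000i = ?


|z| = sqrt(198.81+139.24) = 18.3861
sqrt((|z|+a)/2) = sqrt((18.3861+(-14.1))/2) = sqrt(2.1431) = 1.4639
sqrt((|z|-a)/2) = sqrt((18.3861-(-14.1))/2) = sqrt(16.2431) = 4.0303

±(1.4639 + 4.0303i) i.e. 1.4639 + 4.0303i and -1.4639 - 4.0303i


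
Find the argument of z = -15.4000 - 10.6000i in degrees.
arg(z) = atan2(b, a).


Re = -15.4, Im = -10.6
arg = atan2(-10.6, -15.4) = -145.4599 degrees

arg(z) = -145.4599 degrees


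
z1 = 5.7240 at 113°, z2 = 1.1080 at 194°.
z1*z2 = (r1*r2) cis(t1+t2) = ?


r = 5.7240 * 1.1080 = 6.3422
theta = 113° + 194° = 307° = 307° (mod 360)

6.3422 cis(307°)


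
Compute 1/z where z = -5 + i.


|z|^2 = 25+1 = 26
1/z = (-5 - 1i)/26

1/z = -0.1923 - 0.0385i


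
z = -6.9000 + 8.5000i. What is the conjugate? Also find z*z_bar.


z_bar = -6.9000 - 8.5000i
z*z_bar = (-6.9)^2 + 8.5^2 = 47.61 + 72.25 = 119.86

z_bar = -6.9000 - 8.5000i, z*z_bar = 119.86


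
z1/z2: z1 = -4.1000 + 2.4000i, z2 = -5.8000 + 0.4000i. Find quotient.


Conjugate of z2 = -5.8000 - 0.4000i
Numerator: (-4.1000 + 2.4000i)(-5.8000 - 0.4000i) = 24.7400 - 12.2800i
Denominator: (-5.8)^2 + 0.4^2 = 33.8
Result = (24.7400 - 12.2800i)/33.8

0.7320 - 0.3633i


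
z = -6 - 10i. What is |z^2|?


|z| = sqrt(36+100) = sqrt(136) = 11.6619
|z^2| = |z|^2 = (sqrt(136))^2 = 136

|z^2| = 136


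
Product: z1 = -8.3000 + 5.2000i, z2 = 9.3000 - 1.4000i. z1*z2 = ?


Real = -8.3*9.3 - 5.2*(-1.4) = -77.19 - (-7.28) = -69.91
Imag = -8.3*(-1.4) + 9.3*5.2 = 11.62 + 48.36 = 59.98

-69.9100 + 59.9800i


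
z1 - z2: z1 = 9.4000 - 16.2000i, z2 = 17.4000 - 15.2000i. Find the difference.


Real: 9.4 - 17.4 = -8
Imag: -16.2 + 15.2 = -1

-8.0000 - i


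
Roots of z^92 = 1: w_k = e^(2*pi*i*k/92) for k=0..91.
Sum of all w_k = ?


The sum of all 92th roots of unity is 0.
Geometric series: (1 - w^92)/(1 - w) = (1-1)/(1-w) = 0 since w^92 = 1, w ≠ 1.
Alternatively: coefficient of z^91 in z^92 - 1 is 0.

0


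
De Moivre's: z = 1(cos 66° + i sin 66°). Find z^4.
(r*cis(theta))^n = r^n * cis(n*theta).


r^4 = 1^4 = 1
n*theta = 4*66° = 264° = 264° (mod 360)
a = 1*cos(264°) = -0.1045
b = 1*sin(264°) = -0.9945

1 cis(264°) = -0.1045 - 0.9945i


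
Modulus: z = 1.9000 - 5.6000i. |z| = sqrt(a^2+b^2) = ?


|z| = sqrt(1.9^2 + (-5.6)^2) = sqrt(3.61 + 31.36) = sqrt(34.97) = 5.9135

|z| = 5.9135


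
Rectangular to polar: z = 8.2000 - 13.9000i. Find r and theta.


r = sqrt(67.24+193.21) = sqrt(260.45) = 16.1385
theta = atan2(-13.9, 8.2) = -59.4625 degrees

r = 16.1385, theta = -59.4625 degrees


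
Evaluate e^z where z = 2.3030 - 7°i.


e^2.3030 = 10.0041
cos(-7°) = 0.99255
sin(-7°) = -0.12187
Real = 10.0041*0.99255 = 9.9296
Imag = 10.0041*(-0.12187) = -1.2192

9.9296 - 1.2192i


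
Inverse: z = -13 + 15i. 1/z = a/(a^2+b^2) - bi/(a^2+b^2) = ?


|z|^2 = 169+225 = 394
1/z = (-13 - 15i)/394

1/z = -0.0330 - 0.0381i


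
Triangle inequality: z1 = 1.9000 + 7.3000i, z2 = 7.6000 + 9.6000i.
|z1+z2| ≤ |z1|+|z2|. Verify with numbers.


|z1| = sqrt(1.9^2 + 7.3^2) = sqrt(56.9) = 7.5432
|z2| = sqrt(7.6^2 + 9.6^2) = sqrt(149.92) = 12.2442
z1+z2 = 9.5000 + 16.9000i
|z1+z2| = sqrt(375.86) = 19.3871
|z1|+|z2| = 7.5432 + 12.2442 = 19.7874

|z1+z2| = 19.3871 ≤ |z1|+|z2| = 19.7874 (verified)


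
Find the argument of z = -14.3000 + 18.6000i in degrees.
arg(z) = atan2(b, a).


Re = -14.3, Im = 18.6
arg = atan2(18.6, -14.3) = 127.5537 degrees

arg(z) = 127.5537 degrees


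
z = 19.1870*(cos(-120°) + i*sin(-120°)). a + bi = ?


a = 19.1870*cos(-120°) = 19.1870*(-0.5) = -9.5935
b = 19.1870*sin(-120°) = 19.1870*(-0.866025) = -16.6164

-9.5935 - 16.6164i


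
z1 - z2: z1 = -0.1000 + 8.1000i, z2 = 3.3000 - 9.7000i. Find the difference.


Real: -0.1 - 3.3 = -3.4
Imag: 8.1 + 9.7 = 17.8

-3.4000 + 17.8000i


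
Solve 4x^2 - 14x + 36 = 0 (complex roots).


disc = (-14)^2 - 4*4*36 = 196 - 576 = -380
sqrt(|disc|) = sqrt(380) = 19.4936
Real part = 14/(2*4) = 1.7500
Imag part = 19.4936/(2*4) = 2.4367

1.7500 ± 2.4367i


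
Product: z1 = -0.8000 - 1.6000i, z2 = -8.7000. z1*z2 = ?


Real = -0.8*(-8.7) - (-1.6)*0 = 6.96 - 0 = 6.96
Imag = -0.8*0 - (8.7)*(-1.6) = 0 + 13.92 = 13.92

6.9600 + 13.9200i


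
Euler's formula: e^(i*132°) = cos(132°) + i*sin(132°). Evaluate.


cos(132°) = -0.6691
sin(132°) = 0.7431

e^(i*132°) = -0.6691 + 0.7431i


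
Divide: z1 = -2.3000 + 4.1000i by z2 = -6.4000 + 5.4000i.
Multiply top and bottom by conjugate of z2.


Conjugate of z2 = -6.4000 - 5.4000i
Numerator: (-2.3000 + 4.1000i)(-6.4000 - 5.4000i) = 36.8600 - 13.8200i
Denominator: (-6.4)^2 + 5.4^2 = 70.12
Result = (36.8600 - 13.8200i)/70.12

0.5257 - 0.1971i


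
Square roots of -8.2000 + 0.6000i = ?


|z| = sqrt(67.24+0.36) = 8.2219
sqrt((|z|+a)/2) = sqrt((8.2219+(-8.2))/2) = sqrt(0.0110) = 0.1047
sqrt((|z|-a)/2) = sqrt((8.2219-(-8.2))/2) = sqrt(8.2110) = 2.8655

±(0.1047 + 2.8655i) i.e. 0.1047 + 2.8655i and -0.1047 - 2.8655i


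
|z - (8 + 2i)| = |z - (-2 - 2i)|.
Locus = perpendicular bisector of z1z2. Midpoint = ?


Equal distances means the locus is the perpendicular bisector of z1 and z2.
Midpoint = ((8+(-2))/2, (2+(-2))/2) = (3.0000, 0)

Perpendicular bisector through (3.0000, 0)


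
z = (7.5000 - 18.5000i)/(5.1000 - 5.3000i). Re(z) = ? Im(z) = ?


Multiply by conjugate: (7.5000 - 18.5000i)(5.1000 + 5.3000i) / (5.1^2 + (-5.3)^2)
Numerator real = 7.5*5.1 - (18.5)*(-5.3) = 136.3
Numerator imag = -18.5*5.1 - 7.5*(-5.3) = -54.6
Denominator = 54.1
Re(z) = 136.3/54.1 = 2.5194
Im(z) = -54.6/54.1 = -1.0092

Re(z) = 2.5194, Im(z) = -1.0092


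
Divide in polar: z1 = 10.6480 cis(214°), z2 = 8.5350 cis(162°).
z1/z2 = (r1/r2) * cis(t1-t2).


r = 10.6480 / 8.5350 = 1.2476
theta = 214° - 162° = 52° = 52° (mod 360)

1.2476 cis(52°)


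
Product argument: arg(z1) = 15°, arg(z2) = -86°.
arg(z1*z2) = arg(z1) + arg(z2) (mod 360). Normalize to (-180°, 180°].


arg(z1*z2) = 15° - 86° = -71°
Normalized to (-180°, 180°]: -71°

-71°


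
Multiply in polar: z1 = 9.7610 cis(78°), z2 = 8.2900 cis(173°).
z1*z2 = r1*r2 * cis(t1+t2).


r = 9.7610 * 8.2900 = 80.9187
theta = 78° + 173° = 251° = 251° (mod 360)

80.9187 cis(251°)


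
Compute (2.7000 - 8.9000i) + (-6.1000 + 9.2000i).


Real: 2.7 - 6.1 = -3.4
Imag: -8.9 + 9.2 = 0.3

-3.4000 + 0.3000i


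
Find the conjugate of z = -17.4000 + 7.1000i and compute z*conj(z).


z_bar = -17.4000 - 7.1000i
z*z_bar = (-17.4)^2 + 7.1^2 = 302.76 + 50.41 = 353.17

z_bar = -17.4000 - 7.1000i, z*z_bar = 353.17


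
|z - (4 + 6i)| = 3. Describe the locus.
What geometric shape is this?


|z - z0| = r is a circle with center z0 and radius r.
Center = (4, 6), radius = 3

Circle with center (4, 6) and radius 3


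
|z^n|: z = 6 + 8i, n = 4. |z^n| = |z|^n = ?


|z| = sqrt(36+64) = sqrt(100) = 10
|z^4| = |z|^4 = 10^4 = 10000

|z^4| = 10000


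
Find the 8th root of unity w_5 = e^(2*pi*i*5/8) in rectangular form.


Angle = 360*5/8 = 225°
a = cos(225°) = -0.7071
b = sin(225°) = -0.7071

-0.7071 - 0.7071i
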